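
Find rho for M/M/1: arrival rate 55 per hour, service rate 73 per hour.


rho = lambda/mu = 55/73 = 0.7534

0.7534


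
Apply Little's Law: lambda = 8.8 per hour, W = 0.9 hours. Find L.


L = lambda * W = 8.8 * 0.9 = 7.92

7.92


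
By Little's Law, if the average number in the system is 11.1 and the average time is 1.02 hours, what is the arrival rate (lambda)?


lambda = L / W = 11.1 / 1.02 = 10.88 per hour

10.88 per hour


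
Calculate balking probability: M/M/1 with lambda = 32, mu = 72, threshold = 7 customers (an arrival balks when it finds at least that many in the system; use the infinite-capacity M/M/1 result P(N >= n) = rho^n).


P(N >= 7) = rho^7 = (32/72)^7 = 0.0034

0.0034


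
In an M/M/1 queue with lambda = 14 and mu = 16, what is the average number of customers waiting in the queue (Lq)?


rho = 14/16; Lq = rho^2/(1-rho) = 6.13

6.13


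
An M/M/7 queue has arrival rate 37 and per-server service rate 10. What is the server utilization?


rho = lambda/(c*mu) = 37/(7*10) = 0.5286

0.5286


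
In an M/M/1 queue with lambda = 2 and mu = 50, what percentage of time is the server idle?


Idle fraction = (1 - rho) * 100 = (1 - 2/50) * 100 = 96.0%

96.0%


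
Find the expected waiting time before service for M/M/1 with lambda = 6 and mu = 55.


rho = 6/55; Wq = rho/(mu - lambda) = 0.0022 hours

0.0022 hours


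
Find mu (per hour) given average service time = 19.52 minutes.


mu = 60 / avg_service_time = 60 / 19.52 = 3.07 per hour

3.07 per hour


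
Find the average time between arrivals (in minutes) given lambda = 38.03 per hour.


Mean interarrival time = 60/lambda = 60/38.03 = 1.58 minutes

1.58 minutes


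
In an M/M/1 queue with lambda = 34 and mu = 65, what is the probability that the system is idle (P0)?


P0 = 1 - rho = 1 - 34/65 = 0.4769

0.4769


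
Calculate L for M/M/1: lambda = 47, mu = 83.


rho = 47/83; L = rho/(1-rho) = 1.31

1.31


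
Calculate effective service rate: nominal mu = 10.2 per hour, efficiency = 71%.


Effective rate = mu * efficiency = 10.2 * 0.71 = 7.24 per hour

7.24 per hour


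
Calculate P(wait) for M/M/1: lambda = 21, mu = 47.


P(wait) = rho = lambda/mu = 21/47 = 0.4468

0.4468


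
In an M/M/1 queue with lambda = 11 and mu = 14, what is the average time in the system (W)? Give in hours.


W = 1/(mu - lambda) = 1/(14 - 11) = 0.3333 hours

0.3333 hours


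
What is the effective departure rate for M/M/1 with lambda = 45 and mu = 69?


For a stable queue (lambda < mu), throughput = lambda = 45 per hour

45 per hour


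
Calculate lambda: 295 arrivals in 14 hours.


lambda = total arrivals / time = 295 / 14 = 21.07 per hour

21.07 per hour


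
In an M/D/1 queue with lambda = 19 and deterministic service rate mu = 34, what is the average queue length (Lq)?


M/D/1: Lq = rho^2 / (2*(1-rho)) where rho = 19/34; Lq = 0.35

0.35


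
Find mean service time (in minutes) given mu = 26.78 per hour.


Mean service time = 60/mu = 60/26.78 = 2.24 minutes

2.24 minutes


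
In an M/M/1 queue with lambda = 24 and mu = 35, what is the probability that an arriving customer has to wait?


P(wait) = rho = lambda/mu = 24/35 = 0.6857

0.6857


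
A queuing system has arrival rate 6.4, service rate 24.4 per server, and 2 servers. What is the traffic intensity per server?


rho = lambda / (c * mu) = 6.4 / (2 * 24.4) = 0.1311

0.1311


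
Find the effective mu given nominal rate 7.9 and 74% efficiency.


Effective rate = mu * efficiency = 7.9 * 0.74 = 5.85 per hour

5.85 per hour


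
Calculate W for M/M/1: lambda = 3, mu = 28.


W = 1/(mu - lambda) = 1/(28 - 3) = 0.04 hours

0.04 hours


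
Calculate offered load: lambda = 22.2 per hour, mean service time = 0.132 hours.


Offered load a = lambda * E[S] = 22.2 * 0.132 = 2.93 Erlangs

2.93 Erlangs


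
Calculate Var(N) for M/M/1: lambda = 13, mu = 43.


rho = 13/43; Var(N) = rho/(1-rho)^2 = 0.62

0.62


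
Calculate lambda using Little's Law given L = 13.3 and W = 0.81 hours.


lambda = L / W = 13.3 / 0.81 = 16.42 per hour

16.42 per hour


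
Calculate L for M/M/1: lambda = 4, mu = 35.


rho = 4/35; L = rho/(1-rho) = 0.13

0.13


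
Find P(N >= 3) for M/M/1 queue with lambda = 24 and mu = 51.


P(N >= 3) = rho^3 = (24/51)^3 = 0.1042

0.1042


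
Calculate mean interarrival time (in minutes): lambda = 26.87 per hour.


Mean interarrival time = 60/lambda = 60/26.87 = 2.23 minutes

2.23 minutes


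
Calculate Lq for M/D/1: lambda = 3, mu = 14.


M/D/1: Lq = rho^2 / (2*(1-rho)) where rho = 3/14; Lq = 0.03

0.03


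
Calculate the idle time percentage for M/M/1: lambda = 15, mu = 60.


Idle fraction = (1 - rho) * 100 = (1 - 15/60) * 100 = 75.0%

75.0%


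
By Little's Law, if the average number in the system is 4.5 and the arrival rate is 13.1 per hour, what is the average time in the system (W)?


W = L / lambda = 4.5 / 13.1 = 0.3435 hours

0.3435 hours


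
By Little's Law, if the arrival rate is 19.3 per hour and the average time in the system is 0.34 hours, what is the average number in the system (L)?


L = lambda * W = 19.3 * 0.34 = 6.56

6.56


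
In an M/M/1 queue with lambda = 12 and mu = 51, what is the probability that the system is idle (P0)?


P0 = 1 - rho = 1 - 12/51 = 0.7647

0.7647


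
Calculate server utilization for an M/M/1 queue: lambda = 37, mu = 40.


rho = lambda/mu = 37/40 = 0.925

0.925


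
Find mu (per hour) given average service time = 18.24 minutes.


mu = 60 / avg_service_time = 60 / 18.24 = 3.29 per hour

3.29 per hour


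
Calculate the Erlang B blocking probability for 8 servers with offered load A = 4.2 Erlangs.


B(N,A) = (A^N/N!) / sum(A^k/k!, k=0..N) with N=8, A=4.2 = 0.037

0.037


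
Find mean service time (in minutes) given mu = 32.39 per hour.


Mean service time = 60/mu = 60/32.39 = 1.85 minutes

1.85 minutes


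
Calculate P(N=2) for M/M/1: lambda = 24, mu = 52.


rho = 24/52; P(n) = (1-rho)*rho^n = (1-24/52)*(24/52)^2 = 0.1147

0.1147


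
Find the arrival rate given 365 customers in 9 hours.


lambda = total arrivals / time = 365 / 9 = 40.56 per hour

40.56 per hour


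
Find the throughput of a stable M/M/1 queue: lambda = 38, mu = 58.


For a stable queue (lambda < mu), throughput = lambda = 38 per hour

38 per hour


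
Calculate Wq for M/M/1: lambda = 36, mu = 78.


rho = 36/78; Wq = rho/(mu - lambda) = 0.011 hours

0.011 hours


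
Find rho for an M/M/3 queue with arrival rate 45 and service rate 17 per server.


rho = lambda/(c*mu) = 45/(3*17) = 0.8824

0.8824


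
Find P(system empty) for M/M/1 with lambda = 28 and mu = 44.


P0 = 1 - rho = 1 - 28/44 = 0.3636

0.3636


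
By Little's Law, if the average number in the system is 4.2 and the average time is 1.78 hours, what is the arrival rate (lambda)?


lambda = L / W = 4.2 / 1.78 = 2.36 per hour

2.36 per hour


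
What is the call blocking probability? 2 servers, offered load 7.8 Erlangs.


B(N,A) = (A^N/N!) / sum(A^k/k!, k=0..N) with N=2, A=7.8 = 0.7756

0.7756


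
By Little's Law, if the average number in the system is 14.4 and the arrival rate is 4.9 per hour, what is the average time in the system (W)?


W = L / lambda = 14.4 / 4.9 = 2.9388 hours

2.9388 hours


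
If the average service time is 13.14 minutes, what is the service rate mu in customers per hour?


mu = 60 / avg_service_time = 60 / 13.14 = 4.57 per hour

4.57 per hour


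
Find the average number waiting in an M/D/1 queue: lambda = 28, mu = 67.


M/D/1: Lq = rho^2 / (2*(1-rho)) where rho = 28/67; Lq = 0.15

0.15


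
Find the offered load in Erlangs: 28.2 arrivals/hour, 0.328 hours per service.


Offered load a = lambda * E[S] = 28.2 * 0.328 = 9.25 Erlangs

9.25 Erlangs


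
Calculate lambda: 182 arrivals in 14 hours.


lambda = total arrivals / time = 182 / 14 = 13.0 per hour

13.0 per hour


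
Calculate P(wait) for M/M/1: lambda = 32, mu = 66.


P(wait) = rho = lambda/mu = 32/66 = 0.4848

0.4848


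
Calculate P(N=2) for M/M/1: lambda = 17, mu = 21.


rho = 17/21; P(n) = (1-rho)*rho^n = (1-17/21)*(17/21)^2 = 0.1248

0.1248


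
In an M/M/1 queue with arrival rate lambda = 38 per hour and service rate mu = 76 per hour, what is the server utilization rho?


rho = lambda/mu = 38/76 = 0.5

0.5


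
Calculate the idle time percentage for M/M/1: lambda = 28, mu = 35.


Idle fraction = (1 - rho) * 100 = (1 - 28/35) * 100 = 20.0%

20.0%


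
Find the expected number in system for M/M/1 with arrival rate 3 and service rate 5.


rho = 3/5; L = rho/(1-rho) = 1.5

1.5


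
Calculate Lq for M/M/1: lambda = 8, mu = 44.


rho = 8/44; Lq = rho^2/(1-rho) = 0.04

0.04


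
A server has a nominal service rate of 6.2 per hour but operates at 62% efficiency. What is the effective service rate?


Effective rate = mu * efficiency = 6.2 * 0.62 = 3.84 per hour

3.84 per hour


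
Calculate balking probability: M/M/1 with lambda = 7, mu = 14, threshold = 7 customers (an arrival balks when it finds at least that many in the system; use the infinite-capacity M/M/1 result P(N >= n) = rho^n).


P(N >= 7) = rho^7 = (7/14)^7 = 0.0078

0.0078


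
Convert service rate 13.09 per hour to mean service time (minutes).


Mean service time = 60/mu = 60/13.09 = 4.58 minutes

4.58 minutes


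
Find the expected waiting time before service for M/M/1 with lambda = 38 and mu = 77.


rho = 38/77; Wq = rho/(mu - lambda) = 0.0127 hours

0.0127 hours


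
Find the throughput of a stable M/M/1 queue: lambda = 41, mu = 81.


For a stable queue (lambda < mu), throughput = lambda = 41 per hour

41 per hour


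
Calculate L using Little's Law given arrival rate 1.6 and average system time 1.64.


L = lambda * W = 1.6 * 1.64 = 2.62

2.62


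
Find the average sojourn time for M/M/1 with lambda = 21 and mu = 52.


W = 1/(mu - lambda) = 1/(52 - 21) = 0.0323 hours

0.0323 hours


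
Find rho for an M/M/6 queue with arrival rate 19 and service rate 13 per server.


rho = lambda/(c*mu) = 19/(6*13) = 0.2436

0.2436


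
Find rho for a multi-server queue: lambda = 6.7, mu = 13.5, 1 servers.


rho = lambda / (c * mu) = 6.7 / (1 * 13.5) = 0.4963

0.4963


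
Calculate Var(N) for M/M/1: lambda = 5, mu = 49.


rho = 5/49; Var(N) = rho/(1-rho)^2 = 0.13

0.13


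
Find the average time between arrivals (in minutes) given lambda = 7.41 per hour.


Mean interarrival time = 60/lambda = 60/7.41 = 8.1 minutes

8.1 minutes


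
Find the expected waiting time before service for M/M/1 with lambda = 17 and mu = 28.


rho = 17/28; Wq = rho/(mu - lambda) = 0.0552 hours

0.0552 hours


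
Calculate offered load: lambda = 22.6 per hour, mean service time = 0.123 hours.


Offered load a = lambda * E[S] = 22.6 * 0.123 = 2.78 Erlangs

2.78 Erlangs


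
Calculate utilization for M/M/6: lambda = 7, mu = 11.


rho = lambda/(c*mu) = 7/(6*11) = 0.1061

0.1061


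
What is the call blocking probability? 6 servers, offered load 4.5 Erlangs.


B(N,A) = (A^N/N!) / sum(A^k/k!, k=0..N) with N=6, A=4.5 = 0.1542

0.1542


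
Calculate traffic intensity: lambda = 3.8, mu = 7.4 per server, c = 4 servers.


rho = lambda / (c * mu) = 3.8 / (4 * 7.4) = 0.1284

0.1284


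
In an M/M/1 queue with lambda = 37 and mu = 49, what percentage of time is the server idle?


Idle fraction = (1 - rho) * 100 = (1 - 37/49) * 100 = 24.5%

24.5%


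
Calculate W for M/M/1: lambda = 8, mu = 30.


W = 1/(mu - lambda) = 1/(30 - 8) = 0.0455 hours

0.0455 hours


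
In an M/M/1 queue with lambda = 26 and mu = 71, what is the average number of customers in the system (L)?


rho = 26/71; L = rho/(1-rho) = 0.58

0.58


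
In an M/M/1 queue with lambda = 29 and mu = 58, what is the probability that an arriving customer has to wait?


P(wait) = rho = lambda/mu = 29/58 = 0.5

0.5


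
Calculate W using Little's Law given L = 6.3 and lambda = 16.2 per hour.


W = L / lambda = 6.3 / 16.2 = 0.3889 hours

0.3889 hours


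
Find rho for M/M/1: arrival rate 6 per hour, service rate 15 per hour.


rho = lambda/mu = 6/15 = 0.4

0.4


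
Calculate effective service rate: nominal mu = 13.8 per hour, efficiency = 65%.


Effective rate = mu * efficiency = 13.8 * 0.65 = 8.97 per hour

8.97 per hour


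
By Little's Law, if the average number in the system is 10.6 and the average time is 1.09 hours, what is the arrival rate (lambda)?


lambda = L / W = 10.6 / 1.09 = 9.72 per hour

9.72 per hour


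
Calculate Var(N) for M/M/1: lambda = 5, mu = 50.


rho = 5/50; Var(N) = rho/(1-rho)^2 = 0.12

0.12


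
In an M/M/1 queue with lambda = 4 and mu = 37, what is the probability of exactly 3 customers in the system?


rho = 4/37; P(n) = (1-rho)*rho^n = (1-4/37)*(4/37)^3 = 0.0011

0.0011


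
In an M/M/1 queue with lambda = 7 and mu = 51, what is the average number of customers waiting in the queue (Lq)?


rho = 7/51; Lq = rho^2/(1-rho) = 0.02

0.02


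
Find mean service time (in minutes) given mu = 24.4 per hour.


Mean service time = 60/mu = 60/24.4 = 2.46 minutes

2.46 minutes


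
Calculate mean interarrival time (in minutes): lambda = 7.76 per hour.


Mean interarrival time = 60/lambda = 60/7.76 = 7.73 minutes

7.73 minutes


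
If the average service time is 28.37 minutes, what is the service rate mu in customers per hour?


mu = 60 / avg_service_time = 60 / 28.37 = 2.11 per hour

2.11 per hour


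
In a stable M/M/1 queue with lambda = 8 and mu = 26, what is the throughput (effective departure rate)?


For a stable queue (lambda < mu), throughput = lambda = 8 per hour

8 per hour


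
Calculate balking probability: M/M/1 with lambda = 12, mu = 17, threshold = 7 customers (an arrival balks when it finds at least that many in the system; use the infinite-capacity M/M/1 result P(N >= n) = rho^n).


P(N >= 7) = rho^7 = (12/17)^7 = 0.0873

0.0873


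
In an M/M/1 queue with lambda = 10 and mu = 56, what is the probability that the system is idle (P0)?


P0 = 1 - rho = 1 - 10/56 = 0.8214

0.8214


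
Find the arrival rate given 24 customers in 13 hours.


lambda = total arrivals / time = 24 / 13 = 1.85 per hour

1.85 per hour


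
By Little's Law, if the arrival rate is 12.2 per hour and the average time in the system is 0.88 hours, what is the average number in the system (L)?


L = lambda * W = 12.2 * 0.88 = 10.74

10.74


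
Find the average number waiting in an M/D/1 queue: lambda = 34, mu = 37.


M/D/1: Lq = rho^2 / (2*(1-rho)) where rho = 34/37; Lq = 5.21

5.21


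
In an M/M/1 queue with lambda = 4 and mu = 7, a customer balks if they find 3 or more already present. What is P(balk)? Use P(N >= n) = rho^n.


P(N >= 3) = rho^3 = (4/7)^3 = 0.1866

0.1866


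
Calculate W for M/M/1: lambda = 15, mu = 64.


W = 1/(mu - lambda) = 1/(64 - 15) = 0.0204 hours

0.0204 hours


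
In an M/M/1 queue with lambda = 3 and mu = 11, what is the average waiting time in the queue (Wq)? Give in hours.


rho = 3/11; Wq = rho/(mu - lambda) = 0.0341 hours

0.0341 hours


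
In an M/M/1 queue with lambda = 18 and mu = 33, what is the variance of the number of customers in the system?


rho = 18/33; Var(N) = rho/(1-rho)^2 = 2.64

2.64


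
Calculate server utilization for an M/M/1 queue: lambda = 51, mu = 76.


rho = lambda/mu = 51/76 = 0.6711

0.6711


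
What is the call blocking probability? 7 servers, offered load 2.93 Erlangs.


B(N,A) = (A^N/N!) / sum(A^k/k!, k=0..N) with N=7, A=2.93 = 0.0198

0.0198


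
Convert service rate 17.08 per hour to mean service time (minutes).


Mean service time = 60/mu = 60/17.08 = 3.51 minutes

3.51 minutes


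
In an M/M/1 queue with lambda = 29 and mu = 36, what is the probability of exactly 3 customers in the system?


rho = 29/36; P(n) = (1-rho)*rho^n = (1-29/36)*(29/36)^3 = 0.1016

0.1016


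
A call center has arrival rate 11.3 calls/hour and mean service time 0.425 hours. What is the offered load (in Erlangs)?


Offered load a = lambda * E[S] = 11.3 * 0.425 = 4.8 Erlangs

4.8 Erlangs


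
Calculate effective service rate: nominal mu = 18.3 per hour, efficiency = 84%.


Effective rate = mu * efficiency = 18.3 * 0.84 = 15.37 per hour

15.37 per hour


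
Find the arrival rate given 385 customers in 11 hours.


lambda = total arrivals / time = 385 / 11 = 35.0 per hour

35.0 per hour


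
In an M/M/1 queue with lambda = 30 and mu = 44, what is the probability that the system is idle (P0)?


P0 = 1 - rho = 1 - 30/44 = 0.3182

0.3182


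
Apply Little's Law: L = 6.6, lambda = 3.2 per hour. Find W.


W = L / lambda = 6.6 / 3.2 = 2.0625 hours

2.0625 hours


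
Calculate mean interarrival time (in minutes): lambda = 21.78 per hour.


Mean interarrival time = 60/lambda = 60/21.78 = 2.75 minutes

2.75 minutes


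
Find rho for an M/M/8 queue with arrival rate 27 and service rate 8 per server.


rho = lambda/(c*mu) = 27/(8*8) = 0.4219

0.4219


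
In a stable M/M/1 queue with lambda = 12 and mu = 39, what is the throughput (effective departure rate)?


For a stable queue (lambda < mu), throughput = lambda = 12 per hour

12 per hour


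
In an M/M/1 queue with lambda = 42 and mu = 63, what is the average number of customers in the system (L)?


rho = 42/63; L = rho/(1-rho) = 2.0

2.0


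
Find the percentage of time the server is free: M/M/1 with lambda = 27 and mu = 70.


Idle fraction = (1 - rho) * 100 = (1 - 27/70) * 100 = 61.4%

61.4%


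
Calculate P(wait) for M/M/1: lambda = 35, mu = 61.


P(wait) = rho = lambda/mu = 35/61 = 0.5738

0.5738


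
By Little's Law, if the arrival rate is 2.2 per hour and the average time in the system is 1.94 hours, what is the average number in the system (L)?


L = lambda * W = 2.2 * 1.94 = 4.27

4.27


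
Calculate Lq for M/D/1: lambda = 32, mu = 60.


M/D/1: Lq = rho^2 / (2*(1-rho)) where rho = 32/60; Lq = 0.3

0.3


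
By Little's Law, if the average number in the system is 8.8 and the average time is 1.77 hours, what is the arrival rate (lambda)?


lambda = L / W = 8.8 / 1.77 = 4.97 per hour

4.97 per hour


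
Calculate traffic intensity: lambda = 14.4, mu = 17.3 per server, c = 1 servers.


rho = lambda / (c * mu) = 14.4 / (1 * 17.3) = 0.8324

0.8324


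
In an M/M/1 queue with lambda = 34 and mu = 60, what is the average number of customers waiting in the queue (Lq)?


rho = 34/60; Lq = rho^2/(1-rho) = 0.74

0.74


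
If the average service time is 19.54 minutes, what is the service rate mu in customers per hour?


mu = 60 / avg_service_time = 60 / 19.54 = 3.07 per hour

3.07 per hour


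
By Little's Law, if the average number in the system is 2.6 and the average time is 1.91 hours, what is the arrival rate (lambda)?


lambda = L / W = 2.6 / 1.91 = 1.36 per hour

1.36 per hour


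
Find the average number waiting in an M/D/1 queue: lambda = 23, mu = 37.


M/D/1: Lq = rho^2 / (2*(1-rho)) where rho = 23/37; Lq = 0.51

0.51


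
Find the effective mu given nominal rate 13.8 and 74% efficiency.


Effective rate = mu * efficiency = 13.8 * 0.74 = 10.21 per hour

10.21 per hour


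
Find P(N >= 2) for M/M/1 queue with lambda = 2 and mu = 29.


P(N >= 2) = rho^2 = (2/29)^2 = 0.0048

0.0048


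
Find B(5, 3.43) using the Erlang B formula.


B(N,A) = (A^N/N!) / sum(A^k/k!, k=0..N) with N=5, A=3.43 = 0.1478

0.1478


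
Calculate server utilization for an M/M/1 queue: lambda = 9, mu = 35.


rho = lambda/mu = 9/35 = 0.2571

0.2571


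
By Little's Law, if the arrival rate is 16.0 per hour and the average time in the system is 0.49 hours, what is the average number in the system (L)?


L = lambda * W = 16.0 * 0.49 = 7.84

7.84


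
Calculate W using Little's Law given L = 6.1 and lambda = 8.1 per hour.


W = L / lambda = 6.1 / 8.1 = 0.7531 hours

0.7531 hours


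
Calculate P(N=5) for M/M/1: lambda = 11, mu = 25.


rho = 11/25; P(n) = (1-rho)*rho^n = (1-11/25)*(11/25)^5 = 0.0092

0.0092


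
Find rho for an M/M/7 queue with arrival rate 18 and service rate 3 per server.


rho = lambda/(c*mu) = 18/(7*3) = 0.8571

0.8571


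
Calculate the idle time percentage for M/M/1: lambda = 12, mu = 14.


Idle fraction = (1 - rho) * 100 = (1 - 12/14) * 100 = 14.3%

14.3%


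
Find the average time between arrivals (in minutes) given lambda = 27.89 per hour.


Mean interarrival time = 60/lambda = 60/27.89 = 2.15 minutes

2.15 minutes


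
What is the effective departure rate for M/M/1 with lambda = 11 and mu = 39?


For a stable queue (lambda < mu), throughput = lambda = 11 per hour

11 per hour


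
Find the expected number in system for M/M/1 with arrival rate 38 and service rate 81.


rho = 38/81; L = rho/(1-rho) = 0.88

0.88


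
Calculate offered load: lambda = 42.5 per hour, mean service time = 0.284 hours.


Offered load a = lambda * E[S] = 42.5 * 0.284 = 12.07 Erlangs

12.07 Erlangs


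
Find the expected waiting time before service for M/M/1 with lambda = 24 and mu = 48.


rho = 24/48; Wq = rho/(mu - lambda) = 0.0208 hours

0.0208 hours


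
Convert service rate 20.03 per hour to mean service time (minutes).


Mean service time = 60/mu = 60/20.03 = 3.0 minutes

3.0 minutes


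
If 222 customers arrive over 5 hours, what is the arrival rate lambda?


lambda = total arrivals / time = 222 / 5 = 44.4 per hour

44.4 per hour


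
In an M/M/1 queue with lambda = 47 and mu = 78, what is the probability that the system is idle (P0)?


P0 = 1 - rho = 1 - 47/78 = 0.3974

0.3974


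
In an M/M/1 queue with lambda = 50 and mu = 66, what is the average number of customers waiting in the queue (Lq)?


rho = 50/66; Lq = rho^2/(1-rho) = 2.37

2.37


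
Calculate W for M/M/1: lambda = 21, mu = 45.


W = 1/(mu - lambda) = 1/(45 - 21) = 0.0417 hours

0.0417 hours


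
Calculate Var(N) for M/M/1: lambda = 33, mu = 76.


rho = 33/76; Var(N) = rho/(1-rho)^2 = 1.36

1.36


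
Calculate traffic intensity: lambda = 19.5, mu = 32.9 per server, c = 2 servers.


rho = lambda / (c * mu) = 19.5 / (2 * 32.9) = 0.2964

0.2964


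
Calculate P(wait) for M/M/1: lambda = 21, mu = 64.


P(wait) = rho = lambda/mu = 21/64 = 0.3281

0.3281


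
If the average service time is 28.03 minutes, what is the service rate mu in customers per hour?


mu = 60 / avg_service_time = 60 / 28.03 = 2.14 per hour

2.14 per hour


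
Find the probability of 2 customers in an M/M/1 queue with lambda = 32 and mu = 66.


rho = 32/66; P(n) = (1-rho)*rho^n = (1-32/66)*(32/66)^2 = 0.1211

0.1211


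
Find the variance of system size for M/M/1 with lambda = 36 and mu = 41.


rho = 36/41; Var(N) = rho/(1-rho)^2 = 59.04

59.04


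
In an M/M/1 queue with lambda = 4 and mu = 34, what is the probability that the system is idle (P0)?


P0 = 1 - rho = 1 - 4/34 = 0.8824

0.8824


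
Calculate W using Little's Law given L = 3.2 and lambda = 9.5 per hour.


W = L / lambda = 3.2 / 9.5 = 0.3368 hours

0.3368 hours


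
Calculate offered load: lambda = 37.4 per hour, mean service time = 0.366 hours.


Offered load a = lambda * E[S] = 37.4 * 0.366 = 13.69 Erlangs

13.69 Erlangs


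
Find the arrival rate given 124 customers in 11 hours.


lambda = total arrivals / time = 124 / 11 = 11.27 per hour

11.27 per hour


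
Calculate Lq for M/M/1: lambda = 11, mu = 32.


rho = 11/32; Lq = rho^2/(1-rho) = 0.18

0.18


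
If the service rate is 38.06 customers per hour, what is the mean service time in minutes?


Mean service time = 60/mu = 60/38.06 = 1.58 minutes

1.58 minutes


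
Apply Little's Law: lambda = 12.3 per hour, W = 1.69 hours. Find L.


L = lambda * W = 12.3 * 1.69 = 20.79

20.79


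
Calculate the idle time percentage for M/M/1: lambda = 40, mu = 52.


Idle fraction = (1 - rho) * 100 = (1 - 40/52) * 100 = 23.1%

23.1%


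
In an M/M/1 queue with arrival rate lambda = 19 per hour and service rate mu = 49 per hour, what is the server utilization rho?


rho = lambda/mu = 19/49 = 0.3878

0.3878


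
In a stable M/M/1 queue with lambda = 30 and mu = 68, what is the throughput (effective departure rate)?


For a stable queue (lambda < mu), throughput = lambda = 30 per hour

30 per hour


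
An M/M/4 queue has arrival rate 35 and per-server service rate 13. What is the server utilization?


rho = lambda/(c*mu) = 35/(4*13) = 0.6731

0.6731


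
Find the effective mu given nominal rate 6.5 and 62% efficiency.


Effective rate = mu * efficiency = 6.5 * 0.62 = 4.03 per hour

4.03 per hour


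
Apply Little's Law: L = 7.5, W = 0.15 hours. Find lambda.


lambda = L / W = 7.5 / 0.15 = 50.0 per hour

50.0 per hour


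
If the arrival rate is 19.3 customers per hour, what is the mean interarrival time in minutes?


Mean interarrival time = 60/lambda = 60/19.3 = 3.11 minutes

3.11 minutes


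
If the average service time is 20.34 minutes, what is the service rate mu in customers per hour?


mu = 60 / avg_service_time = 60 / 20.34 = 2.95 per hour

2.95 per hour


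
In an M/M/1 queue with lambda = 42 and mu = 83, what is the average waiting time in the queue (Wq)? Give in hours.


rho = 42/83; Wq = rho/(mu - lambda) = 0.0123 hours

0.0123 hours


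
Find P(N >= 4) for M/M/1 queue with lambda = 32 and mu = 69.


P(N >= 4) = rho^4 = (32/69)^4 = 0.0463

0.0463


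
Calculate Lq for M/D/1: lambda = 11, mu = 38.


M/D/1: Lq = rho^2 / (2*(1-rho)) where rho = 11/38; Lq = 0.06

0.06


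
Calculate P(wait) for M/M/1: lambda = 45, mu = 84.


P(wait) = rho = lambda/mu = 45/84 = 0.5357

0.5357


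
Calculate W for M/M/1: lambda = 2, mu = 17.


W = 1/(mu - lambda) = 1/(17 - 2) = 0.0667 hours

0.0667 hours


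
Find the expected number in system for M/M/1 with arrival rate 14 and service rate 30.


rho = 14/30; L = rho/(1-rho) = 0.88

0.88


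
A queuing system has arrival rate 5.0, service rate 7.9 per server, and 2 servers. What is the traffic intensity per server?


rho = lambda / (c * mu) = 5.0 / (2 * 7.9) = 0.3165

0.3165


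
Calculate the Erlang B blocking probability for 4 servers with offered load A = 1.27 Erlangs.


B(N,A) = (A^N/N!) / sum(A^k/k!, k=0..N) with N=4, A=1.27 = 0.0307

0.0307


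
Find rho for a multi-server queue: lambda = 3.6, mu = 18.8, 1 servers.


rho = lambda / (c * mu) = 3.6 / (1 * 18.8) = 0.1915

0.1915


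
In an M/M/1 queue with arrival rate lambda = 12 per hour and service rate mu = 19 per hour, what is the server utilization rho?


rho = lambda/mu = 12/19 = 0.6316

0.6316


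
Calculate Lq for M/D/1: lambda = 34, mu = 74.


M/D/1: Lq = rho^2 / (2*(1-rho)) where rho = 34/74; Lq = 0.2

0.2


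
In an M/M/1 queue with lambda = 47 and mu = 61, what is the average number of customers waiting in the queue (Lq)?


rho = 47/61; Lq = rho^2/(1-rho) = 2.59

2.59


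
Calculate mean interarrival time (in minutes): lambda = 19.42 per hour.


Mean interarrival time = 60/lambda = 60/19.42 = 3.09 minutes

3.09 minutes


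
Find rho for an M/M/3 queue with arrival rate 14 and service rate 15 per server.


rho = lambda/(c*mu) = 14/(3*15) = 0.3111

0.3111


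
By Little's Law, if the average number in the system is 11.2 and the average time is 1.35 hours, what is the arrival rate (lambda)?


lambda = L / W = 11.2 / 1.35 = 8.3 per hour

8.3 per hour


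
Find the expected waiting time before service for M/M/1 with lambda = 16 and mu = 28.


rho = 16/28; Wq = rho/(mu - lambda) = 0.0476 hours

0.0476 hours


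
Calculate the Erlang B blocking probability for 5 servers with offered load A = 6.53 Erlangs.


B(N,A) = (A^N/N!) / sum(A^k/k!, k=0..N) with N=5, A=6.53 = 0.3958

0.3958


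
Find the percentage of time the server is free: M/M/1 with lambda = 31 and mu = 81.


Idle fraction = (1 - rho) * 100 = (1 - 31/81) * 100 = 61.7%

61.7%


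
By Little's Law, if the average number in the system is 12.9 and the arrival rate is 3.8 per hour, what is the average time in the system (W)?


W = L / lambda = 12.9 / 3.8 = 3.3947 hours

3.3947 hours


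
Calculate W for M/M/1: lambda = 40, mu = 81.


W = 1/(mu - lambda) = 1/(81 - 40) = 0.0244 hours

0.0244 hours


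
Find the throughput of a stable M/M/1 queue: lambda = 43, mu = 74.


For a stable queue (lambda < mu), throughput = lambda = 43 per hour

43 per hour


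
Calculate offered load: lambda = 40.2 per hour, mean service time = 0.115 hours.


Offered load a = lambda * E[S] = 40.2 * 0.115 = 4.62 Erlangs

4.62 Erlangs


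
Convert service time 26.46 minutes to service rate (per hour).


mu = 60 / avg_service_time = 60 / 26.46 = 2.27 per hour

2.27 per hour


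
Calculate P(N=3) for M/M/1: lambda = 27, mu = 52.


rho = 27/52; P(n) = (1-rho)*rho^n = (1-27/52)*(27/52)^3 = 0.0673

0.0673


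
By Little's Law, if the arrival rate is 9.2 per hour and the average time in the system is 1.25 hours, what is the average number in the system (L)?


L = lambda * W = 9.2 * 1.25 = 11.5

11.5


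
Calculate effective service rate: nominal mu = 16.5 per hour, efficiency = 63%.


Effective rate = mu * efficiency = 16.5 * 0.63 = 10.4 per hour

10.4 per hour


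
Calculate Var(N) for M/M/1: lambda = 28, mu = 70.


rho = 28/70; Var(N) = rho/(1-rho)^2 = 1.11

1.11


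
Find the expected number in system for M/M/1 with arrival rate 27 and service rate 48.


rho = 27/48; L = rho/(1-rho) = 1.29

1.29


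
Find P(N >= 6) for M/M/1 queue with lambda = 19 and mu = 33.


P(N >= 6) = rho^6 = (19/33)^6 = 0.0364

0.0364


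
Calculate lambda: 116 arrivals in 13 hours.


lambda = total arrivals / time = 116 / 13 = 8.92 per hour

8.92 per hour


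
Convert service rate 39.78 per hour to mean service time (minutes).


Mean service time = 60/mu = 60/39.78 = 1.51 minutes

1.51 minutes


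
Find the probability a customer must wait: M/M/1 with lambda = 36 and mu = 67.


P(wait) = rho = lambda/mu = 36/67 = 0.5373

0.5373


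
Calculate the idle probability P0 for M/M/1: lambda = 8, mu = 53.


P0 = 1 - rho = 1 - 8/53 = 0.8491

0.8491


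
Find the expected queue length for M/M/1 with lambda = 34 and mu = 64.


rho = 34/64; Lq = rho^2/(1-rho) = 0.6

0.6


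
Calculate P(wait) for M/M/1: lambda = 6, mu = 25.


P(wait) = rho = lambda/mu = 6/25 = 0.24

0.24


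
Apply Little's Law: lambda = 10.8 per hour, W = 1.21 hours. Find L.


L = lambda * W = 10.8 * 1.21 = 13.07

13.07


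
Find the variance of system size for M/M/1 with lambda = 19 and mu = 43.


rho = 19/43; Var(N) = rho/(1-rho)^2 = 1.42

1.42


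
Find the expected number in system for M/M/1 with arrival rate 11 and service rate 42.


rho = 11/42; L = rho/(1-rho) = 0.35

0.35


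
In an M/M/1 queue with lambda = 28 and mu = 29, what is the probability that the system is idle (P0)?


P0 = 1 - rho = 1 - 28/29 = 0.0345

0.0345


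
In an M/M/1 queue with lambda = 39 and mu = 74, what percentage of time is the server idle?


Idle fraction = (1 - rho) * 100 = (1 - 39/74) * 100 = 47.3%

47.3%


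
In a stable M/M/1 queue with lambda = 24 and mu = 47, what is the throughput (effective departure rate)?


For a stable queue (lambda < mu), throughput = lambda = 24 per hour

24 per hour


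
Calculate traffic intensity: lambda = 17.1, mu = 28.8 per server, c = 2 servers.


rho = lambda / (c * mu) = 17.1 / (2 * 28.8) = 0.2969

0.2969


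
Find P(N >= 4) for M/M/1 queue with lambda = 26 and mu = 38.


P(N >= 4) = rho^4 = (26/38)^4 = 0.2192

0.2192


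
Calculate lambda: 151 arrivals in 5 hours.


lambda = total arrivals / time = 151 / 5 = 30.2 per hour

30.2 per hour


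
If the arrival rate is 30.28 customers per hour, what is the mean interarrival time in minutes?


Mean interarrival time = 60/lambda = 60/30.28 = 1.98 minutes

1.98 minutes


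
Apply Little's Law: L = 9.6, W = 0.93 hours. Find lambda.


lambda = L / W = 9.6 / 0.93 = 10.32 per hour

10.32 per hour


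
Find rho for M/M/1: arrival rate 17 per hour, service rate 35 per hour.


rho = lambda/mu = 17/35 = 0.4857

0.4857


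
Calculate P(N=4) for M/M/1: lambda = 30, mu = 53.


rho = 30/53; P(n) = (1-rho)*rho^n = (1-30/53)*(30/53)^4 = 0.0445

0.0445


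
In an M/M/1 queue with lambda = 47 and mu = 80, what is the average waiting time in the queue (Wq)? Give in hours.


rho = 47/80; Wq = rho/(mu - lambda) = 0.0178 hours

0.0178 hours


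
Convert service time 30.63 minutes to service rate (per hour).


mu = 60 / avg_service_time = 60 / 30.63 = 1.96 per hour

1.96 per hour


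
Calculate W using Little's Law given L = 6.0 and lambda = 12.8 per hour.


W = L / lambda = 6.0 / 12.8 = 0.4688 hours

0.4688 hours


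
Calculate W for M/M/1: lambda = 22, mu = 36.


W = 1/(mu - lambda) = 1/(36 - 22) = 0.0714 hours

0.0714 hours


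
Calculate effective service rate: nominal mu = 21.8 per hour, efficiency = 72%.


Effective rate = mu * efficiency = 21.8 * 0.72 = 15.7 per hour

15.7 per hour


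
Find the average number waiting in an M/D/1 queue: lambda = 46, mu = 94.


M/D/1: Lq = rho^2 / (2*(1-rho)) where rho = 46/94; Lq = 0.23

0.23


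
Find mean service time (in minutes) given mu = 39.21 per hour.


Mean service time = 60/mu = 60/39.21 = 1.53 minutes

1.53 minutes


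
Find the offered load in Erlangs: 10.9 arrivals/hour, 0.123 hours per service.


Offered load a = lambda * E[S] = 10.9 * 0.123 = 1.34 Erlangs

1.34 Erlangs


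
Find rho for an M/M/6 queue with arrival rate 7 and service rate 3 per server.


rho = lambda/(c*mu) = 7/(6*3) = 0.3889

0.3889


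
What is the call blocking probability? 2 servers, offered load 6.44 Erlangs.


B(N,A) = (A^N/N!) / sum(A^k/k!, k=0..N) with N=2, A=6.44 = 0.736

0.736


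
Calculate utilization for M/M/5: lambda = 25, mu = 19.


rho = lambda/(c*mu) = 25/(5*19) = 0.2632

0.2632


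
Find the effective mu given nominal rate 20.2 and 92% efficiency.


Effective rate = mu * efficiency = 20.2 * 0.92 = 18.58 per hour

18.58 per hour


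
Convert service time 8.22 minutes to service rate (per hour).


mu = 60 / avg_service_time = 60 / 8.22 = 7.3 per hour

7.3 per hour


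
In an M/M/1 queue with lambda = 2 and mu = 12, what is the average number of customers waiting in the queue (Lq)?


rho = 2/12; Lq = rho^2/(1-rho) = 0.03

0.03


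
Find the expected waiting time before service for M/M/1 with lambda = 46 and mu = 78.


rho = 46/78; Wq = rho/(mu - lambda) = 0.0184 hours

0.0184 hours


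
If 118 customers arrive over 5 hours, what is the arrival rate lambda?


lambda = total arrivals / time = 118 / 5 = 23.6 per hour

23.6 per hour


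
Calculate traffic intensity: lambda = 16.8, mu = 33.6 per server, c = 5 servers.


rho = lambda / (c * mu) = 16.8 / (5 * 33.6) = 0.1

0.1


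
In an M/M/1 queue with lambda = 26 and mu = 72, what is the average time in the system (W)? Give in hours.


W = 1/(mu - lambda) = 1/(72 - 26) = 0.0217 hours

0.0217 hours


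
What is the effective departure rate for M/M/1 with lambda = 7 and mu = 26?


For a stable queue (lambda < mu), throughput = lambda = 7 per hour

7 per hour


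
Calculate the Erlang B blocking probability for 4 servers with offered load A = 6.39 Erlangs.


B(N,A) = (A^N/N!) / sum(A^k/k!, k=0..N) with N=4, A=6.39 = 0.4935

0.4935


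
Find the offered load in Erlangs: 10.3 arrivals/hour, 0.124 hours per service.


Offered load a = lambda * E[S] = 10.3 * 0.124 = 1.28 Erlangs

1.28 Erlangs


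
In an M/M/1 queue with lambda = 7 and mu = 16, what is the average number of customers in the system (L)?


rho = 7/16; L = rho/(1-rho) = 0.78

0.78


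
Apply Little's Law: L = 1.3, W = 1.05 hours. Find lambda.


lambda = L / W = 1.3 / 1.05 = 1.24 per hour

1.24 per hour


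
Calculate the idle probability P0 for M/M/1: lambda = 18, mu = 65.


P0 = 1 - rho = 1 - 18/65 = 0.7231

0.7231


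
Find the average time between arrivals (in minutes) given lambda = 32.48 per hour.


Mean interarrival time = 60/lambda = 60/32.48 = 1.85 minutes

1.85 minutes


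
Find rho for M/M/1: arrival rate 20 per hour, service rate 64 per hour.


rho = lambda/mu = 20/64 = 0.3125

0.3125


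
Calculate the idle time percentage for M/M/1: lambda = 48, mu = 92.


Idle fraction = (1 - rho) * 100 = (1 - 48/92) * 100 = 47.8%

47.8%


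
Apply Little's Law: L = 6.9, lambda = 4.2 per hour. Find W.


W = L / lambda = 6.9 / 4.2 = 1.6429 hours

1.6429 hours


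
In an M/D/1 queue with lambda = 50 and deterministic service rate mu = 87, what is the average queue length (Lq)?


M/D/1: Lq = rho^2 / (2*(1-rho)) where rho = 50/87; Lq = 0.39

0.39


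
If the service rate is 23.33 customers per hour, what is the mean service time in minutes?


Mean service time = 60/mu = 60/23.33 = 2.57 minutes

2.57 minutes


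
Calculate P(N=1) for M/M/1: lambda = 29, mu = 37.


rho = 29/37; P(n) = (1-rho)*rho^n = (1-29/37)*(29/37)^1 = 0.1695

0.1695


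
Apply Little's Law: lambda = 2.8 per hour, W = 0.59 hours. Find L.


L = lambda * W = 2.8 * 0.59 = 1.65

1.65


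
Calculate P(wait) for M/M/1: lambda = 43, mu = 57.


P(wait) = rho = lambda/mu = 43/57 = 0.7544

0.7544


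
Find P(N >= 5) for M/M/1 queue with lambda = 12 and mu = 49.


P(N >= 5) = rho^5 = (12/49)^5 = 0.0009

0.0009


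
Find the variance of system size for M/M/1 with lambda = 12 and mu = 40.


rho = 12/40; Var(N) = rho/(1-rho)^2 = 0.61

0.61


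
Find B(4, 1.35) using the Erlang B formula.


B(N,A) = (A^N/N!) / sum(A^k/k!, k=0..N) with N=4, A=1.35 = 0.0363

0.0363


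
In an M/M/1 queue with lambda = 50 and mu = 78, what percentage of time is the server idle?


Idle fraction = (1 - rho) * 100 = (1 - 50/78) * 100 = 35.9%

35.9%


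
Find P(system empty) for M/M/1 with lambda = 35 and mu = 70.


P0 = 1 - rho = 1 - 35/70 = 0.5

0.5


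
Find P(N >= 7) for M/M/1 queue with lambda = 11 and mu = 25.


P(N >= 7) = rho^7 = (11/25)^7 = 0.0032

0.0032


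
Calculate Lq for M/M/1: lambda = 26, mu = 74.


rho = 26/74; Lq = rho^2/(1-rho) = 0.19

0.19


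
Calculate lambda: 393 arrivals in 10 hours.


lambda = total arrivals / time = 393 / 10 = 39.3 per hour

39.3 per hour


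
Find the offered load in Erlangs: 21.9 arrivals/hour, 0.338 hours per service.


Offered load a = lambda * E[S] = 21.9 * 0.338 = 7.4 Erlangs

7.4 Erlangs


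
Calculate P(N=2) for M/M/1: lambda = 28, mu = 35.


rho = 28/35; P(n) = (1-rho)*rho^n = (1-28/35)*(28/35)^2 = 0.128

0.128


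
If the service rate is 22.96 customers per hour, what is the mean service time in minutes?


Mean service time = 60/mu = 60/22.96 = 2.61 minutes

2.61 minutes


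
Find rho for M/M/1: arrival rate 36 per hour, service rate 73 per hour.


rho = lambda/mu = 36/73 = 0.4932

0.4932


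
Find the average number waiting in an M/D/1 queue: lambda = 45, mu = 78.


M/D/1: Lq = rho^2 / (2*(1-rho)) where rho = 45/78; Lq = 0.39

0.39
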